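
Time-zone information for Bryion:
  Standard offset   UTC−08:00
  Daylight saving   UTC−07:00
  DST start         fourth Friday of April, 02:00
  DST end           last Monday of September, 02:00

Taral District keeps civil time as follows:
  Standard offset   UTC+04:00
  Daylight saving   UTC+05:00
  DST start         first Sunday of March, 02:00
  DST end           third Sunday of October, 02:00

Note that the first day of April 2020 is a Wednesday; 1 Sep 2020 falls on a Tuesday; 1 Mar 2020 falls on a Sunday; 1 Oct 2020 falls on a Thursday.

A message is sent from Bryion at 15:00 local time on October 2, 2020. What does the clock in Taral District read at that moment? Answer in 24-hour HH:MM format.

1 April 2020 is a Wednesday, so the first Friday is April 3 and the fourth is April 24.
1 September 2020 is a Tuesday, so Mondays fall on 7, 14, 21, 28; the last is September 28.
Daylight saving runs 24 April – 28 September; October 2, 2020 is outside that window, so Bryion is on standard time at UTC−08:00.
15:00 Bryion + 8h = 23:00 UTC.
1 March 2020 is a Sunday, so the first Sunday is March 1.
1 October 2020 is a Thursday, so the first Sunday is October 4 and the third is October 18.
At the standard offset (UTC+04:00), 23:00 UTC + 4h = 03:00 Taral District standard time (rolling into the next day, 3 October 2020).
The standard-time date in Taral District, October 3, 2020, falls between 1 March and 18 October, so daylight saving is in effect and Taral District is at UTC+05:00.
23:00 UTC + 5h = 04:00 Taral District (rolling into the next day, 3 October 2020).

04:00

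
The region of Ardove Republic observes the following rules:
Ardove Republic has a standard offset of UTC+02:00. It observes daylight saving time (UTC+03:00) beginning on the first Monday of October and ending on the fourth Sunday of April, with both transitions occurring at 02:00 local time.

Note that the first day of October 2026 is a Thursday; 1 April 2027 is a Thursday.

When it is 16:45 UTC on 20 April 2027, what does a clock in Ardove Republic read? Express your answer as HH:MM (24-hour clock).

1 October 2026 is a Thursday, so the first Monday is October 5.
1 April 2027 is a Thursday, so the first Sunday is April 4 and the fourth is April 25.
At the standard offset (UTC+02:00), 16:45 UTC + 2h = 18:45 Ardove Republic standard time.
The standard-time date in Ardove Republic, 20 April 2027, lies within the daylight-saving period (5 October 2026 – 25 April 2027), so Ardove Republic is on daylight time, UTC+03:00.
16:45 UTC + 3h = 19:45 local.

19:45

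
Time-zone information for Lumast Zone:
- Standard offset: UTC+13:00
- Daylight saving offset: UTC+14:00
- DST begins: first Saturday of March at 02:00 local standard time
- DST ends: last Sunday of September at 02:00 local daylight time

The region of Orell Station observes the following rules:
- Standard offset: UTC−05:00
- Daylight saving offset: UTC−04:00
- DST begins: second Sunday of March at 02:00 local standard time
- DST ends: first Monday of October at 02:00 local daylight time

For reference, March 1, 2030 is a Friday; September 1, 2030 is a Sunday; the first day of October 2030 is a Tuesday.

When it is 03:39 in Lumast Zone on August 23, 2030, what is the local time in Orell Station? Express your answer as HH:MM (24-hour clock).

09:39

1 March 2030 is a Friday, so the first Saturday is March 2.
1 September 2030 is a Sunday, so Sundays fall on 1, 8, 15, 22, 29; the last is September 29.
August 23, 2030 falls between 2 March and 29 September, so daylight saving is in effect and Lumast Zone is at UTC+14:00.
03:39 Lumast Zone − 14h = 13:39 UTC (rolling into the previous day, 22 August 2030).
1 March 2030 is a Friday, so the first Sunday is March 3 and the second is March 10.
1 October 2030 is a Tuesday, so the first Monday is October 7.
At the standard offset (UTC−05:00), 13:39 UTC − 5h = 08:39 Orell Station standard time.
The standard-time date in Orell Station, August 22, 2030, lies within the daylight-saving period (10 March – 7 October), so Orell Station is on daylight time, UTC−04:00.
13:39 UTC − 4h = 09:39 Orell Station.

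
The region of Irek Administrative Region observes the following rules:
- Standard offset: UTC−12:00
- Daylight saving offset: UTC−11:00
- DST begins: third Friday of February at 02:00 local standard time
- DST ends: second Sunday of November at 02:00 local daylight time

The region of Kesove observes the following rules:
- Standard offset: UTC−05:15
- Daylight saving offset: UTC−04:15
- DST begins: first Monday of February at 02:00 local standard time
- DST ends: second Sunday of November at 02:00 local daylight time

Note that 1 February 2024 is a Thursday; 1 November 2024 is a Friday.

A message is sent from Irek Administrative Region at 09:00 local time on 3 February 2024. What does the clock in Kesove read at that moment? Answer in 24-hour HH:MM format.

15:45

1 February 2024 is a Thursday, so the first Friday is February 2 and the third is February 16.
1 November 2024 is a Friday, so the first Sunday is November 3 and the second is November 10.
3 February 2024 is outside the daylight-saving period (16 February – 10 November), so Irek Administrative Region is on standard time, UTC−12:00.
09:00 Irek Administrative Region + 12h = 21:00 UTC.
1 February 2024 is a Thursday, so the first Monday is February 5.
1 November 2024 is a Friday, so the first Sunday is November 3 and the second is November 10.
At the standard offset (UTC−05:15), 21:00 UTC − 5h15m = 15:45 Kesove standard time.
The standard-time date in Kesove, 3 February 2024, does not fall between 5 February and 10 November, so daylight saving is not in effect and Kesove is at UTC−05:15.
21:00 UTC − 5h15m = 15:45 Kesove.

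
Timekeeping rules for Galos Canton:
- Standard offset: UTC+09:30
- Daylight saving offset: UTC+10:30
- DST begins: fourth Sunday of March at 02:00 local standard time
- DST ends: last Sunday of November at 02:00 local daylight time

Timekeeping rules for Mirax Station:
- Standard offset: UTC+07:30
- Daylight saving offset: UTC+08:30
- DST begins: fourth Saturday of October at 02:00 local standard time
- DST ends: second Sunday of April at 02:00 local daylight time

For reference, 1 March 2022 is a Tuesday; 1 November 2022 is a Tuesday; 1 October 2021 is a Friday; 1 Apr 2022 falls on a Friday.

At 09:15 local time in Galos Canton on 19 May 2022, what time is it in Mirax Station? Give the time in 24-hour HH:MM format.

1 March 2022 is a Tuesday, so the first Sunday is March 6 and the fourth is March 27.
1 November 2022 is a Tuesday, so Sundays fall on 6, 13, 20, 27; the last is November 27.
19 May 2022 falls between 27 March and 27 November, so daylight saving is in effect and Galos Canton is at UTC+10:30.
09:15 Galos Canton − 10h30m = 22:45 UTC (rolling into the previous day, 18 May 2022).
1 October 2021 is a Friday, so the first Saturday is October 2 and the fourth is October 23.
1 April 2022 is a Friday, so the first Sunday is April 3 and the second is April 10.
At the standard offset (UTC+07:30), 22:45 UTC + 7h30m = 06:15 Mirax Station standard time (rolling into the next day, 19 May 2022).
The standard-time date in Mirax Station, 19 May 2022, is outside the daylight-saving period (23 October 2021 – 10 April 2022), so Mirax Station is on standard time, UTC+07:30.
22:45 UTC + 7h30m = 06:15 Mirax Station (rolling into the next day, 19 May 2022).

06:15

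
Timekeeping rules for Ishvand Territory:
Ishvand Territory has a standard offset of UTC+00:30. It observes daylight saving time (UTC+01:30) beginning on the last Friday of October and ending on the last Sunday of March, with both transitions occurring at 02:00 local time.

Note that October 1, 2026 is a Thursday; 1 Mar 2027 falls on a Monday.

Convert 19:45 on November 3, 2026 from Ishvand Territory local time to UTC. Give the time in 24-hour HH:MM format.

18:15

1 October 2026 is a Thursday, so Fridays fall on 2, 9, 16, 23, 30; the last is October 30.
1 March 2027 is a Monday, so Sundays fall on 7, 14, 21, 28; the last is March 28.
November 3, 2026 falls between 30 October 2026 and 28 March 2027, so daylight saving is in effect and Ishvand Territory is at UTC+01:30.
19:45 local − 1h30m = 18:15 UTC.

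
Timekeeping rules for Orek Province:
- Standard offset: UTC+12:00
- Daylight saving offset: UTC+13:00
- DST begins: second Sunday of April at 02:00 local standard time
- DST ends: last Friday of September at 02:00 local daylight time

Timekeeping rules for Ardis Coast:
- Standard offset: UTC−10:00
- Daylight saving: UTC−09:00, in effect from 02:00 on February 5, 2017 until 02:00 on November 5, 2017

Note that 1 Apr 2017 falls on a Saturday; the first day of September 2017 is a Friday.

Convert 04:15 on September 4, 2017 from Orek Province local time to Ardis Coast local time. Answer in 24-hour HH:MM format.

06:15

1 April 2017 is a Saturday, so the first Sunday is April 2 and the second is April 9.
1 September 2017 is a Friday, so Fridays fall on 1, 8, 15, 22, 29; the last is September 29.
Daylight saving runs 9 April – 29 September; September 4, 2017 is inside that window, so Orek Province is at UTC+13:00.
04:15 Orek Province − 13h = 15:15 UTC (rolling into the previous day, 3 September 2017).
At the standard offset (UTC−10:00), 15:15 UTC − 10h = 05:15 Ardis Coast standard time.
The standard-time date in Ardis Coast, September 3, 2017, lies within the daylight-saving period (5 February – 5 November), so Ardis Coast is on daylight time, UTC−09:00.
15:15 UTC − 9h = 06:15 Ardis Coast.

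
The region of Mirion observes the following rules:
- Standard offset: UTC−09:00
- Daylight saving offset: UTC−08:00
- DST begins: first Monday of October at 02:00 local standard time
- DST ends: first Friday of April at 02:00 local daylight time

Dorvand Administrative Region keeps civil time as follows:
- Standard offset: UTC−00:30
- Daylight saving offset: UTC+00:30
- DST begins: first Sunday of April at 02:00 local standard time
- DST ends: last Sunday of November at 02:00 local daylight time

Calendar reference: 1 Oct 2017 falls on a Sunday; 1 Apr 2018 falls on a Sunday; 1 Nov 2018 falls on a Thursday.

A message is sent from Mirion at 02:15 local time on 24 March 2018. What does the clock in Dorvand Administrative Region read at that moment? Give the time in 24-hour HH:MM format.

1 October 2017 is a Sunday, so the first Monday is October 2.
1 April 2018 is a Sunday, so the first Friday is April 6.
Daylight saving runs 2 October 2017 – 6 April 2018; 24 March 2018 is inside that window, so Mirion is at UTC−08:00.
02:15 Mirion + 8h = 10:15 UTC.
1 April 2018 is a Sunday, so the first Sunday is April 1.
1 November 2018 is a Thursday, so Sundays fall on 4, 11, 18, 25; the last is November 25.
At the standard offset (UTC−00:30), 10:15 UTC − 0h30m = 09:45 Dorvand Administrative Region standard time.
The standard-time date in Dorvand Administrative Region, 24 March 2018, is outside the daylight-saving period (1 April – 25 November), so Dorvand Administrative Region is on standard time, UTC−00:30.
10:15 UTC − 0h30m = 09:45 Dorvand Administrative Region.

09:45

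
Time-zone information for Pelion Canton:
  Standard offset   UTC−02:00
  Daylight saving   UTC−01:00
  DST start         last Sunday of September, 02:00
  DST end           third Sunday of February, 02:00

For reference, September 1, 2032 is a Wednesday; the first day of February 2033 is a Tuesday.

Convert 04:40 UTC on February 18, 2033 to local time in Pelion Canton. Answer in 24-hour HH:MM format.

1 September 2032 is a Wednesday, so Sundays fall on 5, 12, 19, 26; the last is September 26.
1 February 2033 is a Tuesday, so the first Sunday is February 6 and the third is February 20.
At the standard offset (UTC−02:00), 04:40 UTC − 2h = 02:40 Pelion Canton standard time.
The standard-time date in Pelion Canton, February 18, 2033, lies within the daylight-saving period (26 September 2032 – 20 February 2033), so Pelion Canton is on daylight time, UTC−01:00.
04:40 UTC − 1h = 03:40 local.

03:40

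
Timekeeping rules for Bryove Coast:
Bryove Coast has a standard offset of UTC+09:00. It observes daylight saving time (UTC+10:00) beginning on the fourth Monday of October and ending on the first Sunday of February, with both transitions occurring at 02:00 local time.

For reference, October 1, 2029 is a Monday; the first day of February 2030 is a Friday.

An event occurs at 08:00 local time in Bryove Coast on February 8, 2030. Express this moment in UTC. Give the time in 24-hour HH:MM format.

23:00

1 October 2029 is a Monday, so the first Monday is October 1 and the fourth is October 22.
1 February 2030 is a Friday, so the first Sunday is February 3.
February 8, 2030 does not fall between 22 October 2029 and 3 February 2030, so daylight saving is not in effect and Bryove Coast is at UTC+09:00.
08:00 local − 9h = 23:00 UTC (rolling into the previous day, 7 February 2030).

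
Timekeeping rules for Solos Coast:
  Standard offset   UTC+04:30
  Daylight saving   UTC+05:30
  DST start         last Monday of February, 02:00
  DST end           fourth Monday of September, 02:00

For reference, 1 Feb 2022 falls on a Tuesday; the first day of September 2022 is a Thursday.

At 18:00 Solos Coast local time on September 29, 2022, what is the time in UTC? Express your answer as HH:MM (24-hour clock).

1 February 2022 is a Tuesday, so Mondays fall on 7, 14, 21, 28; the last is February 28.
1 September 2022 is a Thursday, so the first Monday is September 5 and the fourth is September 26.
Daylight saving runs 28 February – 26 September; September 29, 2022 is outside that window, so Solos Coast is on standard time at UTC+04:30.
18:00 local − 4h30m = 13:30 UTC.

13:30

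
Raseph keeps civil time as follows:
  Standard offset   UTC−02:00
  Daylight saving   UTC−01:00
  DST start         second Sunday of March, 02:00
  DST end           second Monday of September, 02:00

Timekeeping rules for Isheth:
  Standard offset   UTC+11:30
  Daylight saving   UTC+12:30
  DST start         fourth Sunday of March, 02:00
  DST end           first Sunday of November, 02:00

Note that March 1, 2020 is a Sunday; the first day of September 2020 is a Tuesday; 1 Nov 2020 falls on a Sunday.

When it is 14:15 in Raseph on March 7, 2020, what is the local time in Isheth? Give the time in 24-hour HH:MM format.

03:45

1 March 2020 is a Sunday, so the first Sunday is March 1 and the second is March 8.
1 September 2020 is a Tuesday, so the first Monday is September 7 and the second is September 14.
Daylight saving runs 8 March – 14 September; March 7, 2020 is outside that window, so Raseph is on standard time at UTC−02:00.
14:15 Raseph + 2h = 16:15 UTC.
1 March 2020 is a Sunday, so the first Sunday is March 1 and the fourth is March 22.
1 November 2020 is a Sunday, so the first Sunday is November 1.
At the standard offset (UTC+11:30), 16:15 UTC + 11h30m = 03:45 Isheth standard time (rolling into the next day, 8 March 2020).
Daylight saving runs 22 March – 1 November; the standard-time date in Isheth, March 8, 2020, is outside that window, so Isheth is on standard time at UTC+11:30.
16:15 UTC + 11h30m = 03:45 Isheth (rolling into the next day, 8 March 2020).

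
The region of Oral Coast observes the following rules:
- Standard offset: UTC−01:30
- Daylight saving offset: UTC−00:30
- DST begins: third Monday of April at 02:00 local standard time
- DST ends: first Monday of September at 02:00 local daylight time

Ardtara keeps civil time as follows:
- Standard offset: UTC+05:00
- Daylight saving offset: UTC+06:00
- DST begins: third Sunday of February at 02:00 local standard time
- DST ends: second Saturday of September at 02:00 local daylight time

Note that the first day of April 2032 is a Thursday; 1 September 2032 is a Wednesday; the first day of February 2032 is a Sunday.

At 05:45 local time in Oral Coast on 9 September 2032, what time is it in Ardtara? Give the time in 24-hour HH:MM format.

1 April 2032 is a Thursday, so the first Monday is April 5 and the third is April 19.
1 September 2032 is a Wednesday, so the first Monday is September 6.
Daylight saving runs 19 April – 6 September; 9 September 2032 is outside that window, so Oral Coast is on standard time at UTC−01:30.
05:45 Oral Coast + 1h30m = 07:15 UTC.
1 February 2032 is a Sunday, so the first Sunday is February 1 and the third is February 15.
1 September 2032 is a Wednesday, so the first Saturday is September 4 and the second is September 11.
At the standard offset (UTC+05:00), 07:15 UTC + 5h = 12:15 Ardtara standard time.
Daylight saving runs 15 February – 11 September; the standard-time date in Ardtara, 9 September 2032, is inside that window, so Ardtara is at UTC+06:00.
07:15 UTC + 6h = 13:15 Ardtara.

13:15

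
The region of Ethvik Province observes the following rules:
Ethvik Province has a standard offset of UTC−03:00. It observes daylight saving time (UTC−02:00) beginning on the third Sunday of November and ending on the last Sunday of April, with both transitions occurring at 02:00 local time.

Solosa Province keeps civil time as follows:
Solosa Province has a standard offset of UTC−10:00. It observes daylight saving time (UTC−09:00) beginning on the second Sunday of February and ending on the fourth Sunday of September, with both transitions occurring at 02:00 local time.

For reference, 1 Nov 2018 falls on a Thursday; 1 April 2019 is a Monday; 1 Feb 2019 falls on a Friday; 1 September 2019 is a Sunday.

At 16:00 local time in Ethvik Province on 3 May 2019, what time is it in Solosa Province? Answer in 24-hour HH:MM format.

10:00

1 November 2018 is a Thursday, so the first Sunday is November 4 and the third is November 18.
1 April 2019 is a Monday, so Sundays fall on 7, 14, 21, 28; the last is April 28.
3 May 2019 is outside the daylight-saving period (18 November 2018 – 28 April 2019), so Ethvik Province is on standard time, UTC−03:00.
16:00 Ethvik Province + 3h = 19:00 UTC.
1 February 2019 is a Friday, so the first Sunday is February 3 and the second is February 10.
1 September 2019 is a Sunday, so the first Sunday is September 1 and the fourth is September 22.
At the standard offset (UTC−10:00), 19:00 UTC − 10h = 09:00 Solosa Province standard time.
The standard-time date in Solosa Province, 3 May 2019, lies within the daylight-saving period (10 February – 22 September), so Solosa Province is on daylight time, UTC−09:00.
19:00 UTC − 9h = 10:00 Solosa Province.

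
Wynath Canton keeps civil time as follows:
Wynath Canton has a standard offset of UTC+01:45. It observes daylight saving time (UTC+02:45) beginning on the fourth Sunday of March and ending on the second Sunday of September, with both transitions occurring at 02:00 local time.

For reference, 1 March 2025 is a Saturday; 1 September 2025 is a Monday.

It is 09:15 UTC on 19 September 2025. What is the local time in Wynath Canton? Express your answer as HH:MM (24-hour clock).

1 March 2025 is a Saturday, so the first Sunday is March 2 and the fourth is March 23.
1 September 2025 is a Monday, so the first Sunday is September 7 and the second is September 14.
At the standard offset (UTC+01:45), 09:15 UTC + 1h45m = 11:00 Wynath Canton standard time.
The standard-time date in Wynath Canton, 19 September 2025, is outside the daylight-saving period (23 March – 14 September), so Wynath Canton is on standard time, UTC+01:45.
09:15 UTC + 1h45m = 11:00 local.

11:00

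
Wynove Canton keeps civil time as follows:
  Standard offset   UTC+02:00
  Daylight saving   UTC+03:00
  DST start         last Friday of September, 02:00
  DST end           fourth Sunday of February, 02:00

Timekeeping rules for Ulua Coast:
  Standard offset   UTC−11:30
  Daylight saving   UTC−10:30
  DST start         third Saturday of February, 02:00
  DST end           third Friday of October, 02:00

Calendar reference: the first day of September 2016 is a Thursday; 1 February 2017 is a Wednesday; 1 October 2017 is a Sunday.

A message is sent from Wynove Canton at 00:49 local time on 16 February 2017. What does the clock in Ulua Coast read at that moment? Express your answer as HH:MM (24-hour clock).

1 September 2016 is a Thursday, so Fridays fall on 2, 9, 16, 23, 30; the last is September 30.
1 February 2017 is a Wednesday, so the first Sunday is February 5 and the fourth is February 26.
16 February 2017 lies within the daylight-saving period (30 September 2016 – 26 February 2017), so Wynove Canton is on daylight time, UTC+03:00.
00:49 Wynove Canton − 3h = 21:49 UTC (rolling into the previous day, 15 February 2017).
1 February 2017 is a Wednesday, so the first Saturday is February 4 and the third is February 18.
1 October 2017 is a Sunday, so the first Friday is October 6 and the third is October 20.
At the standard offset (UTC−11:30), 21:49 UTC − 11h30m = 10:19 Ulua Coast standard time.
The standard-time date in Ulua Coast, 15 February 2017, does not fall between 18 February and 20 October, so daylight saving is not in effect and Ulua Coast is at UTC−11:30.
21:49 UTC − 11h30m = 10:19 Ulua Coast.

10:19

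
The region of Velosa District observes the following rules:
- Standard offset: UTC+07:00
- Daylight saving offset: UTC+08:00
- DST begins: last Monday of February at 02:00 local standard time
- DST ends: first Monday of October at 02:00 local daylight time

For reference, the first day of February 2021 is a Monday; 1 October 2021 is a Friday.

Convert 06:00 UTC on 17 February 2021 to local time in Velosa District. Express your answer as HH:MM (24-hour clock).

1 February 2021 is a Monday, so Mondays fall on 1, 8, 15, 22; the last is February 22.
1 October 2021 is a Friday, so the first Monday is October 4.
At the standard offset (UTC+07:00), 06:00 UTC + 7h = 13:00 Velosa District standard time.
The standard-time date in Velosa District, 17 February 2021, does not fall between 22 February and 4 October, so daylight saving is not in effect and Velosa District is at UTC+07:00.
06:00 UTC + 7h = 13:00 local.

13:00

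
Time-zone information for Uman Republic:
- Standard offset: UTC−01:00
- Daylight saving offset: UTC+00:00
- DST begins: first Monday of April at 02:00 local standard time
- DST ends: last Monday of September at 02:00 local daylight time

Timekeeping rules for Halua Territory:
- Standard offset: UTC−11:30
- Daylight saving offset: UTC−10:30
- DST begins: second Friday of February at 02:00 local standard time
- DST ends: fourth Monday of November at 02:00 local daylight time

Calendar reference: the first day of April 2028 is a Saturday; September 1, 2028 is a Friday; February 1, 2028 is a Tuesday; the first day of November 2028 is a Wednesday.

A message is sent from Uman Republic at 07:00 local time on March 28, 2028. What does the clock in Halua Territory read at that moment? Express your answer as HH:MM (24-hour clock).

1 April 2028 is a Saturday, so the first Monday is April 3.
1 September 2028 is a Friday, so Mondays fall on 4, 11, 18, 25; the last is September 25.
March 28, 2028 does not fall between 3 April and 25 September, so daylight saving is not in effect and Uman Republic is at UTC−01:00.
07:00 Uman Republic + 1h = 08:00 UTC.
1 February 2028 is a Tuesday, so the first Friday is February 4 and the second is February 11.
1 November 2028 is a Wednesday, so the first Monday is November 6 and the fourth is November 27.
At the standard offset (UTC−11:30), 08:00 UTC − 11h30m = 20:30 Halua Territory standard time (rolling into the previous day, 27 March 2028).
Daylight saving runs 11 February – 27 November; the standard-time date in Halua Territory, March 27, 2028, is inside that window, so Halua Territory is at UTC−10:30.
08:00 UTC − 10h30m = 21:30 Halua Territory (rolling into the previous day, 27 March 2028).

21:30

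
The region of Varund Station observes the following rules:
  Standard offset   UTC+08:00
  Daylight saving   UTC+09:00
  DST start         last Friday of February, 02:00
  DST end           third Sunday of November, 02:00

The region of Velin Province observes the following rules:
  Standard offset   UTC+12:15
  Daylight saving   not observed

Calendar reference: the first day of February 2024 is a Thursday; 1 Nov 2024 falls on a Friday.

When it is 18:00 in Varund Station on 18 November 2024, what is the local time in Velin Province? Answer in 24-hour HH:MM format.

1 February 2024 is a Thursday, so Fridays fall on 2, 9, 16, 23; the last is February 23.
1 November 2024 is a Friday, so the first Sunday is November 3 and the third is November 17.
Daylight saving runs 23 February – 17 November; 18 November 2024 is outside that window, so Varund Station is on standard time at UTC+08:00.
18:00 Varund Station − 8h = 10:00 UTC.
Velin Province stays on UTC+12:15 all year.
10:00 UTC + 12h15m = 22:15 Velin Province.

22:15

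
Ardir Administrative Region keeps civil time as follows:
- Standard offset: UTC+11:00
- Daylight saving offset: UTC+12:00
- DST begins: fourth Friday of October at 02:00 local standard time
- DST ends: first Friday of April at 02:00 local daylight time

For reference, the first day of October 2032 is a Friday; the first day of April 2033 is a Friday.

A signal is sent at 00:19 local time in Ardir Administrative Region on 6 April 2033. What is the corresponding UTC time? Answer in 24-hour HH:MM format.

13:19

1 October 2032 is a Friday, so the first Friday is October 1 and the fourth is October 22.
1 April 2033 is a Friday, so the first Friday is April 1.
6 April 2033 does not fall between 22 October 2032 and 1 April 2033, so daylight saving is not in effect and Ardir Administrative Region is at UTC+11:00.
00:19 local − 11h = 13:19 UTC (rolling into the previous day, 5 April 2033).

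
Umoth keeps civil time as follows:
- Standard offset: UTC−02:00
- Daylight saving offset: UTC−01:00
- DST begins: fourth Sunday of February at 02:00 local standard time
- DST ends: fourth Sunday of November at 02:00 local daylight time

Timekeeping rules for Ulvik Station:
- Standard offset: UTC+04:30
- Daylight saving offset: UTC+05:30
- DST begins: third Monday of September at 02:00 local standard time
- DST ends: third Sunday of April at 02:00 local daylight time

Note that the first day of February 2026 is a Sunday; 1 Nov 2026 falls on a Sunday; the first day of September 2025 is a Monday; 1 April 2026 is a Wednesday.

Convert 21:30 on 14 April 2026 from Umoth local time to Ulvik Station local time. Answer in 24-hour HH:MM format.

1 February 2026 is a Sunday, so the first Sunday is February 1 and the fourth is February 22.
1 November 2026 is a Sunday, so the first Sunday is November 1 and the fourth is November 22.
14 April 2026 falls between 22 February and 22 November, so daylight saving is in effect and Umoth is at UTC−01:00.
21:30 Umoth + 1h = 22:30 UTC.
1 September 2025 is a Monday, so the first Monday is September 1 and the third is September 15.
1 April 2026 is a Wednesday, so the first Sunday is April 5 and the third is April 19.
At the standard offset (UTC+04:30), 22:30 UTC + 4h30m = 03:00 Ulvik Station standard time (rolling into the next day, 15 April 2026).
The standard-time date in Ulvik Station, 15 April 2026, falls between 15 September 2025 and 19 April 2026, so daylight saving is in effect and Ulvik Station is at UTC+05:30.
22:30 UTC + 5h30m = 04:00 Ulvik Station (rolling into the next day, 15 April 2026).

04:00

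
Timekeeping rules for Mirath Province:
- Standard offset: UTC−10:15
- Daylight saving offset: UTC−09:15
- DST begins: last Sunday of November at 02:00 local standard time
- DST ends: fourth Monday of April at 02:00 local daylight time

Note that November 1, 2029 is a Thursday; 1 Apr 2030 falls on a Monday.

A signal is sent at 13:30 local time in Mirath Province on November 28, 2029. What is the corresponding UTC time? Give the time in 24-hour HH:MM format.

1 November 2029 is a Thursday, so Sundays fall on 4, 11, 18, 25; the last is November 25.
1 April 2030 is a Monday, so the first Monday is April 1 and the fourth is April 22.
November 28, 2029 lies within the daylight-saving period (25 November 2029 – 22 April 2030), so Mirath Province is on daylight time, UTC−09:15.
13:30 local + 9h15m = 22:45 UTC.

22:45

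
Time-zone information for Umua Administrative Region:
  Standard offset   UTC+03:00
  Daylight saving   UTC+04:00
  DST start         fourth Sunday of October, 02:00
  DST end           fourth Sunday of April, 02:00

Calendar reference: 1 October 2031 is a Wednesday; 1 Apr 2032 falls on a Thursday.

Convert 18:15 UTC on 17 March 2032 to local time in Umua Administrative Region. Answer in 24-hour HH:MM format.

1 October 2031 is a Wednesday, so the first Sunday is October 5 and the fourth is October 26.
1 April 2032 is a Thursday, so the first Sunday is April 4 and the fourth is April 25.
At the standard offset (UTC+03:00), 18:15 UTC + 3h = 21:15 Umua Administrative Region standard time.
Daylight saving runs 26 October 2031 – 25 April 2032; the standard-time date in Umua Administrative Region, 17 March 2032, is inside that window, so Umua Administrative Region is at UTC+04:00.
18:15 UTC + 4h = 22:15 local.

22:15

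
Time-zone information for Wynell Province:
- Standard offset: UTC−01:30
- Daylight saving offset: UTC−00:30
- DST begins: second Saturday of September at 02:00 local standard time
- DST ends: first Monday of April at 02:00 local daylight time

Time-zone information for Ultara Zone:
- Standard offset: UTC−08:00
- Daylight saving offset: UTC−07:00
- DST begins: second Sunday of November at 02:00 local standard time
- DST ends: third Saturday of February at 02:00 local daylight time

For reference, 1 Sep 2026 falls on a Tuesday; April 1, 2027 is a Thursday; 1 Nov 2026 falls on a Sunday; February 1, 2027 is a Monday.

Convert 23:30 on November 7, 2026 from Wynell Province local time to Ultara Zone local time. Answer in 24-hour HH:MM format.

16:00

1 September 2026 is a Tuesday, so the first Saturday is September 5 and the second is September 12.
1 April 2027 is a Thursday, so the first Monday is April 5.
November 7, 2026 falls between 12 September 2026 and 5 April 2027, so daylight saving is in effect and Wynell Province is at UTC−00:30.
23:30 Wynell Province + 0h30m = 00:00 UTC (rolling into the next day, 8 November 2026).
1 November 2026 is a Sunday, so the first Sunday is November 1 and the second is November 8.
1 February 2027 is a Monday, so the first Saturday is February 6 and the third is February 20.
At the standard offset (UTC−08:00), 00:00 UTC − 8h = 16:00 Ultara Zone standard time (rolling into the previous day, 7 November 2026).
The standard-time date in Ultara Zone, November 7, 2026, is outside the daylight-saving period (8 November 2026 – 20 February 2027), so Ultara Zone is on standard time, UTC−08:00.
00:00 UTC − 8h = 16:00 Ultara Zone (rolling into the previous day, 7 November 2026).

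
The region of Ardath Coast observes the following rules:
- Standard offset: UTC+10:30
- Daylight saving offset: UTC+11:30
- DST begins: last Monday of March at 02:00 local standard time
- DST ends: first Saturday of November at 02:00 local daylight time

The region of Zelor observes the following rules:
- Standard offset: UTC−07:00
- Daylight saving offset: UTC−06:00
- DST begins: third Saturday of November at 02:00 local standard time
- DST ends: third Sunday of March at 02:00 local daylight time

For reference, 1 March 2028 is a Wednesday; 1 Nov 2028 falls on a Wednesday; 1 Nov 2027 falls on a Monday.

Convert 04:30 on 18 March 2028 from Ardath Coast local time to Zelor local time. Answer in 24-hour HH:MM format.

1 March 2028 is a Wednesday, so Mondays fall on 6, 13, 20, 27; the last is March 27.
1 November 2028 is a Wednesday, so the first Saturday is November 4.
Daylight saving runs 27 March – 4 November; 18 March 2028 is outside that window, so Ardath Coast is on standard time at UTC+10:30.
04:30 Ardath Coast − 10h30m = 18:00 UTC (rolling into the previous day, 17 March 2028).
1 November 2027 is a Monday, so the first Saturday is November 6 and the third is November 20.
1 March 2028 is a Wednesday, so the first Sunday is March 5 and the third is March 19.
At the standard offset (UTC−07:00), 18:00 UTC − 7h = 11:00 Zelor standard time.
The standard-time date in Zelor, 17 March 2028, lies within the daylight-saving period (20 November 2027 – 19 March 2028), so Zelor is on daylight time, UTC−06:00.
18:00 UTC − 6h = 12:00 Zelor.

12:00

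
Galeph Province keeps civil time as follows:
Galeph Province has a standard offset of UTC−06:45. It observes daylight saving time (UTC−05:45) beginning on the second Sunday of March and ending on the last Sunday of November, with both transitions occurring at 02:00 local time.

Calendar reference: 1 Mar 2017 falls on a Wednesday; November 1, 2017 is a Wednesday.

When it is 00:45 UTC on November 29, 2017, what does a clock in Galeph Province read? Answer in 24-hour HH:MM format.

18:00

1 March 2017 is a Wednesday, so the first Sunday is March 5 and the second is March 12.
1 November 2017 is a Wednesday, so Sundays fall on 5, 12, 19, 26; the last is November 26.
At the standard offset (UTC−06:45), 00:45 UTC − 6h45m = 18:00 Galeph Province standard time (rolling into the previous day, 28 November 2017).
The standard-time date in Galeph Province, November 28, 2017, is outside the daylight-saving period (12 March – 26 November), so Galeph Province is on standard time, UTC−06:45.
00:45 UTC − 6h45m = 18:00 local (rolling into the previous day, 28 November 2017).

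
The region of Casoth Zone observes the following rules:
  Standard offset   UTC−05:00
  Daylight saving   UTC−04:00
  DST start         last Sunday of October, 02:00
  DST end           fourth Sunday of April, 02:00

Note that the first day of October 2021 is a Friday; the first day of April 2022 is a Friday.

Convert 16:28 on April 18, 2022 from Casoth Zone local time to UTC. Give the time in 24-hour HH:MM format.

20:28

1 October 2021 is a Friday, so Sundays fall on 3, 10, 17, 24, 31; the last is October 31.
1 April 2022 is a Friday, so the first Sunday is April 3 and the fourth is April 24.
April 18, 2022 falls between 31 October 2021 and 24 April 2022, so daylight saving is in effect and Casoth Zone is at UTC−04:00.
16:28 local + 4h = 20:28 UTC.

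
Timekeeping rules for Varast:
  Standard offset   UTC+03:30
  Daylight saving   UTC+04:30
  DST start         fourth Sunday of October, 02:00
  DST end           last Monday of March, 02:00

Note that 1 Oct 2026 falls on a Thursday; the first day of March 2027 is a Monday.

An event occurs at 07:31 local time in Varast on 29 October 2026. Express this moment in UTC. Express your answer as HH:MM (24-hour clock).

03:01

1 October 2026 is a Thursday, so the first Sunday is October 4 and the fourth is October 25.
1 March 2027 is a Monday, so Mondays fall on 1, 8, 15, 22, 29; the last is March 29.
29 October 2026 lies within the daylight-saving period (25 October 2026 – 29 March 2027), so Varast is on daylight time, UTC+04:30.
07:31 local − 4h30m = 03:01 UTC.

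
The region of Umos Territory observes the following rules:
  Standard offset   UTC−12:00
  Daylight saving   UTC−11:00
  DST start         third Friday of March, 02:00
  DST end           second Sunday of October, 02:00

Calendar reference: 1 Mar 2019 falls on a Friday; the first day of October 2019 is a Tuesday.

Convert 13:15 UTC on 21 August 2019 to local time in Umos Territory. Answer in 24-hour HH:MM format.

02:15

1 March 2019 is a Friday, so the first Friday is March 1 and the third is March 15.
1 October 2019 is a Tuesday, so the first Sunday is October 6 and the second is October 13.
At the standard offset (UTC−12:00), 13:15 UTC − 12h = 01:15 Umos Territory standard time.
The standard-time date in Umos Territory, 21 August 2019, falls between 15 March and 13 October, so daylight saving is in effect and Umos Territory is at UTC−11:00.
13:15 UTC − 11h = 02:15 local.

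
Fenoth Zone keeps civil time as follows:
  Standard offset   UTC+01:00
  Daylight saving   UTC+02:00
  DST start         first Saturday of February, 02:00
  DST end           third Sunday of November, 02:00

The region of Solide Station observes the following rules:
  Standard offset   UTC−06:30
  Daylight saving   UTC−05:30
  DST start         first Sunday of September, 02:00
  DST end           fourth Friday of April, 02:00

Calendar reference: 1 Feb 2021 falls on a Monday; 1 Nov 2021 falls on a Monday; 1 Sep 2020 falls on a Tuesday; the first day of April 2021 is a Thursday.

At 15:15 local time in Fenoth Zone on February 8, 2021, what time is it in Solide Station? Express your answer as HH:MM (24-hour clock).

07:45

1 February 2021 is a Monday, so the first Saturday is February 6.
1 November 2021 is a Monday, so the first Sunday is November 7 and the third is November 21.
February 8, 2021 lies within the daylight-saving period (6 February – 21 November), so Fenoth Zone is on daylight time, UTC+02:00.
15:15 Fenoth Zone − 2h = 13:15 UTC.
1 September 2020 is a Tuesday, so the first Sunday is September 6.
1 April 2021 is a Thursday, so the first Friday is April 2 and the fourth is April 23.
At the standard offset (UTC−06:30), 13:15 UTC − 6h30m = 06:45 Solide Station standard time.
The standard-time date in Solide Station, February 8, 2021, falls between 6 September 2020 and 23 April 2021, so daylight saving is in effect and Solide Station is at UTC−05:30.
13:15 UTC − 5h30m = 07:45 Solide Station.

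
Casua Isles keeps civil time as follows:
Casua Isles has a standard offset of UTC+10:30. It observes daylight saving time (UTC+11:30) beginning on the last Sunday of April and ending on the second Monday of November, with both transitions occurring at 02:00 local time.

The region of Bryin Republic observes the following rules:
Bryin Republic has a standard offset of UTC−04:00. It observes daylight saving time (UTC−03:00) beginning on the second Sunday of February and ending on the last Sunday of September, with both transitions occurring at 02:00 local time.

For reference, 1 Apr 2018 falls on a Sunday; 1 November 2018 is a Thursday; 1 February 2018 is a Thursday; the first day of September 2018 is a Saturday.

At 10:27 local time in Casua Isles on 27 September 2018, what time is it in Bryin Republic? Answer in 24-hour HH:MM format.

19:57

1 April 2018 is a Sunday, so Sundays fall on 1, 8, 15, 22, 29; the last is April 29.
1 November 2018 is a Thursday, so the first Monday is November 5 and the second is November 12.
27 September 2018 falls between 29 April and 12 November, so daylight saving is in effect and Casua Isles is at UTC+11:30.
10:27 Casua Isles − 11h30m = 22:57 UTC (rolling into the previous day, 26 September 2018).
1 February 2018 is a Thursday, so the first Sunday is February 4 and the second is February 11.
1 September 2018 is a Saturday, so Sundays fall on 2, 9, 16, 23, 30; the last is September 30.
At the standard offset (UTC−04:00), 22:57 UTC − 4h = 18:57 Bryin Republic standard time.
Daylight saving runs 11 February – 30 September; the standard-time date in Bryin Republic, 26 September 2018, is inside that window, so Bryin Republic is at UTC−03:00.
22:57 UTC − 3h = 19:57 Bryin Republic.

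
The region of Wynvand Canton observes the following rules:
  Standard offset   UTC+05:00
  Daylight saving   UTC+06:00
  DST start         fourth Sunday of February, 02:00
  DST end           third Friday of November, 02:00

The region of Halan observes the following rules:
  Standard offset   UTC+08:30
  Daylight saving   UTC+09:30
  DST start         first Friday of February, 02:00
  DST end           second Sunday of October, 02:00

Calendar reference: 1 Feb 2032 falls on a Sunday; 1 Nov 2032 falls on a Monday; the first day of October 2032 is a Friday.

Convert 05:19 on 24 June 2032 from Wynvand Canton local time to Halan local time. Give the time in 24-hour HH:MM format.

1 February 2032 is a Sunday, so the first Sunday is February 1 and the fourth is February 22.
1 November 2032 is a Monday, so the first Friday is November 5 and the third is November 19.
Daylight saving runs 22 February – 19 November; 24 June 2032 is inside that window, so Wynvand Canton is at UTC+06:00.
05:19 Wynvand Canton − 6h = 23:19 UTC (rolling into the previous day, 23 June 2032).
1 February 2032 is a Sunday, so the first Friday is February 6.
1 October 2032 is a Friday, so the first Sunday is October 3 and the second is October 10.
At the standard offset (UTC+08:30), 23:19 UTC + 8h30m = 07:49 Halan standard time (rolling into the next day, 24 June 2032).
The standard-time date in Halan, 24 June 2032, lies within the daylight-saving period (6 February – 10 October), so Halan is on daylight time, UTC+09:30.
23:19 UTC + 9h30m = 08:49 Halan (rolling into the next day, 24 June 2032).

08:49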